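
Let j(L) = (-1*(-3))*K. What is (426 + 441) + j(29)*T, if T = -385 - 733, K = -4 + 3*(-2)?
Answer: 34407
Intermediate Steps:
K = -10 (K = -4 - 6 = -10)
j(L) = -30 (j(L) = -1*(-3)*(-10) = 3*(-10) = -30)
T = -1118
(426 + 441) + j(29)*T = (426 + 441) - 30*(-1118) = 867 + 33540 = 34407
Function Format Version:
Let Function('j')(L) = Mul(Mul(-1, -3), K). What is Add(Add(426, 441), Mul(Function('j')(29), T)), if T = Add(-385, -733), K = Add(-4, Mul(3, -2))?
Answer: 34407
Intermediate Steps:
K = -10 (K = Add(-4, -6) = -10)
Function('j')(L) = -30 (Function('j')(L) = Mul(Mul(-1, -3), -10) = Mul(3, -10) = -30)
T = -1118
Add(Add(426, 441), Mul(Function('j')(29), T)) = Add(Add(426, 441), Mul(-30, -1118)) = Add(867, 33540) = 34407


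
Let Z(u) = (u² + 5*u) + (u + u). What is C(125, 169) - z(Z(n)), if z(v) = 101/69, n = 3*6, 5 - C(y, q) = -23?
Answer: 1831/69 ≈ 26.536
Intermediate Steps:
C(y, q) = 28 (C(y, q) = 5 - 1*(-23) = 5 + 23 = 28)
n = 18
Z(u) = u² + 7*u (Z(u) = (u² + 5*u) + 2*u = u² + 7*u)
z(v) = 101/69 (z(v) = 101*(1/69) = 101/69)
C(125, 169) - z(Z(n)) = 28 - 1*101/69 = 28 - 101/69 = 1831/69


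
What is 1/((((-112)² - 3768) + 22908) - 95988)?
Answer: -1/64304 ≈ -1.5551e-5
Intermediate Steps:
1/((((-112)² - 3768) + 22908) - 95988) = 1/(((12544 - 3768) + 22908) - 95988) = 1/((8776 + 22908) - 95988) = 1/(31684 - 95988) = 1/(-64304) = -1/64304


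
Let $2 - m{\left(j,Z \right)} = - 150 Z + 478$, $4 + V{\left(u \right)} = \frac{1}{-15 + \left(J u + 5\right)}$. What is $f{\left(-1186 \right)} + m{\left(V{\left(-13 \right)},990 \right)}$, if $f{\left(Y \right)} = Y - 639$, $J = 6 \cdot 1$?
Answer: $146199$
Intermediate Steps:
$J = 6$
$f{\left(Y \right)} = -639 + Y$
$V{\left(u \right)} = -4 + \frac{1}{-10 + 6 u}$ ($V{\left(u \right)} = -4 + \frac{1}{-15 + \left(6 u + 5\right)} = -4 + \frac{1}{-15 + \left(5 + 6 u\right)} = -4 + \frac{1}{-10 + 6 u}$)
$m{\left(j,Z \right)} = -476 + 150 Z$ ($m{\left(j,Z \right)} = 2 - \left(- 150 Z + 478\right) = 2 - \left(478 - 150 Z\right) = 2 + \left(-478 + 150 Z\right) = -476 + 150 Z$)
$f{\left(-1186 \right)} + m{\left(V{\left(-13 \right)},990 \right)} = \left(-639 - 1186\right) + \left(-476 + 150 \cdot 990\right) = -1825 + \left(-476 + 148500\right) = -1825 + 148024 = 146199$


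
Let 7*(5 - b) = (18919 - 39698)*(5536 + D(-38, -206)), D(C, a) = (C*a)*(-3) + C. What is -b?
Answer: 373731059/7 ≈ 5.3390e+7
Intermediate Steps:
D(C, a) = C - 3*C*a (D(C, a) = -3*C*a + C = C - 3*C*a)
b = -373731059/7 (b = 5 - (18919 - 39698)*(5536 - 38*(1 - 3*(-206)))/7 = 5 - (-20779)*(5536 - 38*(1 + 618))/7 = 5 - (-20779)*(5536 - 38*619)/7 = 5 - (-20779)*(5536 - 23522)/7 = 5 - (-20779)*(-17986)/7 = 5 - 1/7*373731094 = 5 - 373731094/7 = -373731059/7 ≈ -5.3390e+7)
-b = -1*(-373731059/7) = 373731059/7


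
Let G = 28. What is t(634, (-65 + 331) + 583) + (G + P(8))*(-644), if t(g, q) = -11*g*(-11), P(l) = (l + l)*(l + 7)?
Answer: -95878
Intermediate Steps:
P(l) = 2*l*(7 + l) (P(l) = (2*l)*(7 + l) = 2*l*(7 + l))
t(g, q) = 121*g
t(634, (-65 + 331) + 583) + (G + P(8))*(-644) = 121*634 + (28 + 2*8*(7 + 8))*(-644) = 76714 + (28 + 2*8*15)*(-644) = 76714 + (28 + 240)*(-644) = 76714 + 268*(-644) = 76714 - 172592 = -95878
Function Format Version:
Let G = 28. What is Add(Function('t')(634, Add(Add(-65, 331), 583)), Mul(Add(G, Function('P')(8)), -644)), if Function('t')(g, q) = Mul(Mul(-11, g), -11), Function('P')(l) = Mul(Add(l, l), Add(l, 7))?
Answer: -95878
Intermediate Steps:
Function('P')(l) = Mul(2, l, Add(7, l)) (Function('P')(l) = Mul(Mul(2, l), Add(7, l)) = Mul(2, l, Add(7, l)))
Function('t')(g, q) = Mul(121, g)
Add(Function('t')(634, Add(Add(-65, 331), 583)), Mul(Add(G, Function('P')(8)), -644)) = Add(Mul(121, 634), Mul(Add(28, Mul(2, 8, Add(7, 8))), -644)) = Add(76714, Mul(Add(28, Mul(2, 8, 15)), -644)) = Add(76714, Mul(Add(28, 240), -644)) = Add(76714, Mul(268, -644)) = Add(76714, -172592) = -95878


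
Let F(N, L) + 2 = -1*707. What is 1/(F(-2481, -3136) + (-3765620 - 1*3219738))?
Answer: -1/6986067 ≈ -1.4314e-7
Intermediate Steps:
F(N, L) = -709 (F(N, L) = -2 - 1*707 = -2 - 707 = -709)
1/(F(-2481, -3136) + (-3765620 - 1*3219738)) = 1/(-709 + (-3765620 - 1*3219738)) = 1/(-709 + (-3765620 - 3219738)) = 1/(-709 - 6985358) = 1/(-6986067) = -1/6986067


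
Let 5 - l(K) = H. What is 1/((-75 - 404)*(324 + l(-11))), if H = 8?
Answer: -1/153759 ≈ -6.5037e-6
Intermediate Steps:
l(K) = -3 (l(K) = 5 - 1*8 = 5 - 8 = -3)
1/((-75 - 404)*(324 + l(-11))) = 1/((-75 - 404)*(324 - 3)) = 1/(-479*321) = 1/(-153759) = -1/153759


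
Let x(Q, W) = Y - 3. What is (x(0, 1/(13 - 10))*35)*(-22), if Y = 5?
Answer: -1540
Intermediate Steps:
x(Q, W) = 2 (x(Q, W) = 5 - 3 = 2)
(x(0, 1/(13 - 10))*35)*(-22) = (2*35)*(-22) = 70*(-22) = -1540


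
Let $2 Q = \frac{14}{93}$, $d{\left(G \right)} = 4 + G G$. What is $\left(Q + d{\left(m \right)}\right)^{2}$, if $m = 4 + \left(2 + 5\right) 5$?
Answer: $\frac{20116316224}{8649} \approx 2.3259 \cdot 10^{6}$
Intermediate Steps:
$m = 39$ ($m = 4 + 7 \cdot 5 = 4 + 35 = 39$)
$d{\left(G \right)} = 4 + G^{2}$
$Q = \frac{7}{93}$ ($Q = \frac{14 \cdot \frac{1}{93}}{2} = \frac{1}{2} \cdot \frac{14}{93} = \frac{7}{93} \approx 0.075269$)
$\left(Q + d{\left(m \right)}\right)^{2} = \left(\frac{7}{93} + \left(4 + 39^{2}\right)\right)^{2} = \left(\frac{7}{93} + \left(4 + 1521\right)\right)^{2} = \left(\frac{7}{93} + 1525\right)^{2} = \left(\frac{141832}{93}\right)^{2} = \frac{20116316224}{8649}$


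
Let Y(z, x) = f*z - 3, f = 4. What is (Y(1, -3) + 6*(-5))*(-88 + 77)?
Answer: 319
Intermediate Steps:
Y(z, x) = -3 + 4*z (Y(z, x) = 4*z - 3 = -3 + 4*z)
(Y(1, -3) + 6*(-5))*(-88 + 77) = ((-3 + 4*1) + 6*(-5))*(-88 + 77) = ((-3 + 4) - 30)*(-11) = (1 - 30)*(-11) = -29*(-11) = 319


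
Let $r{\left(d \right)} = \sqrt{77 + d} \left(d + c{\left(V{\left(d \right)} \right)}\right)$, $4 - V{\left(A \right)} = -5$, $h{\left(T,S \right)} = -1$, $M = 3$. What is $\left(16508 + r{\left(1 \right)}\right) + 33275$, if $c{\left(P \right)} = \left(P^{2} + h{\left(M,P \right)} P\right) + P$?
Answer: $49783 + 82 \sqrt{78} \approx 50507.0$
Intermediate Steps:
$V{\left(A \right)} = 9$ ($V{\left(A \right)} = 4 - -5 = 4 + 5 = 9$)
$c{\left(P \right)} = P^{2}$ ($c{\left(P \right)} = \left(P^{2} - P\right) + P = P^{2}$)
$r{\left(d \right)} = \sqrt{77 + d} \left(81 + d\right)$ ($r{\left(d \right)} = \sqrt{77 + d} \left(d + 9^{2}\right) = \sqrt{77 + d} \left(d + 81\right) = \sqrt{77 + d} \left(81 + d\right)$)
$\left(16508 + r{\left(1 \right)}\right) + 33275 = \left(16508 + \sqrt{77 + 1} \left(81 + 1\right)\right) + 33275 = \left(16508 + \sqrt{78} \cdot 82\right) + 33275 = \left(16508 + 82 \sqrt{78}\right) + 33275 = 49783 + 82 \sqrt{78}$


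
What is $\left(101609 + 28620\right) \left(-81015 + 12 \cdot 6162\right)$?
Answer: $-920849259$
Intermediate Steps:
$\left(101609 + 28620\right) \left(-81015 + 12 \cdot 6162\right) = 130229 \left(-81015 + 73944\right) = 130229 \left(-7071\right) = -920849259$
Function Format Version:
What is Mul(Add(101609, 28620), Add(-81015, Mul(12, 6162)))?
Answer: -920849259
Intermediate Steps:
Mul(Add(101609, 28620), Add(-81015, Mul(12, 6162))) = Mul(130229, Add(-81015, 73944)) = Mul(130229, -7071) = -920849259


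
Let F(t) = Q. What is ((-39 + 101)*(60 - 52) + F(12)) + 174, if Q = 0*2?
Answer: 670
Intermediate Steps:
Q = 0
F(t) = 0
((-39 + 101)*(60 - 52) + F(12)) + 174 = ((-39 + 101)*(60 - 52) + 0) + 174 = (62*8 + 0) + 174 = (496 + 0) + 174 = 496 + 174 = 670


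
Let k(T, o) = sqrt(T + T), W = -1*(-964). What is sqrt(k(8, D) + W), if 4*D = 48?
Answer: 22*sqrt(2) ≈ 31.113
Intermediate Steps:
W = 964
D = 12 (D = (1/4)*48 = 12)
k(T, o) = sqrt(2)*sqrt(T) (k(T, o) = sqrt(2*T) = sqrt(2)*sqrt(T))
sqrt(k(8, D) + W) = sqrt(sqrt(2)*sqrt(8) + 964) = sqrt(sqrt(2)*(2*sqrt(2)) + 964) = sqrt(4 + 964) = sqrt(968) = 22*sqrt(2)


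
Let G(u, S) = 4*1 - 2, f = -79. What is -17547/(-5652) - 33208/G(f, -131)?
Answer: -31276087/1884 ≈ -16601.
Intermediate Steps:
G(u, S) = 2 (G(u, S) = 4 - 2 = 2)
-17547/(-5652) - 33208/G(f, -131) = -17547/(-5652) - 33208/2 = -17547*(-1/5652) - 33208*1/2 = 5849/1884 - 16604 = -31276087/1884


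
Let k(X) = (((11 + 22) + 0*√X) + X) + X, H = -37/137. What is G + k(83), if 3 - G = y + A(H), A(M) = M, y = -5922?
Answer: 839025/137 ≈ 6124.3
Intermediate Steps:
H = -37/137 (H = -37*1/137 = -37/137 ≈ -0.27007)
G = 811762/137 (G = 3 - (-5922 - 37/137) = 3 - 1*(-811351/137) = 3 + 811351/137 = 811762/137 ≈ 5925.3)
k(X) = 33 + 2*X (k(X) = ((33 + 0) + X) + X = (33 + X) + X = 33 + 2*X)
G + k(83) = 811762/137 + (33 + 2*83) = 811762/137 + (33 + 166) = 811762/137 + 199 = 839025/137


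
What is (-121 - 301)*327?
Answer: -137994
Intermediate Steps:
(-121 - 301)*327 = -422*327 = -137994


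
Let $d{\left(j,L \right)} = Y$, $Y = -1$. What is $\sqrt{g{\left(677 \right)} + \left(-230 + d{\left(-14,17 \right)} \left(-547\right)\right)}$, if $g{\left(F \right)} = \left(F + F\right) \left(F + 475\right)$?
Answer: $5 \sqrt{62405} \approx 1249.0$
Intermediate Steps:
$d{\left(j,L \right)} = -1$
$g{\left(F \right)} = 2 F \left(475 + F\right)$
$\sqrt{g{\left(677 \right)} + \left(-230 + d{\left(-14,17 \right)} \left(-547\right)\right)} = \sqrt{2 \cdot 677 \left(475 + 677\right) - -317} = \sqrt{2 \cdot 677 \cdot 1152 + \left(-230 + 547\right)} = \sqrt{1559808 + 317} = \sqrt{1560125} = 5 \sqrt{62405}$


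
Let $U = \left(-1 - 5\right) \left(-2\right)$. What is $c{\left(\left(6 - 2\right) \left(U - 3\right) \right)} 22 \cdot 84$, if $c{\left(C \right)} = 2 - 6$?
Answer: $-7392$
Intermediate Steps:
$U = 12$ ($U = \left(-6\right) \left(-2\right) = 12$)
$c{\left(C \right)} = -4$ ($c{\left(C \right)} = 2 - 6 = -4$)
$c{\left(\left(6 - 2\right) \left(U - 3\right) \right)} 22 \cdot 84 = \left(-4\right) 22 \cdot 84 = \left(-88\right) 84 = -7392$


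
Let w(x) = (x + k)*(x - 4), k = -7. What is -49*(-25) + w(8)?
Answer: 1229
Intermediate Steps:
w(x) = (-7 + x)*(-4 + x) (w(x) = (x - 7)*(x - 4) = (-7 + x)*(-4 + x))
-49*(-25) + w(8) = -49*(-25) + (28 + 8² - 11*8) = 1225 + (28 + 64 - 88) = 1225 + 4 = 1229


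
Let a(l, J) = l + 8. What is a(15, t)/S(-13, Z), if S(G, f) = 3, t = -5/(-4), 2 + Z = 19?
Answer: 23/3 ≈ 7.6667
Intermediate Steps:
Z = 17 (Z = -2 + 19 = 17)
t = 5/4 (t = -5*(-¼) = 5/4 ≈ 1.2500)
a(l, J) = 8 + l
a(15, t)/S(-13, Z) = (8 + 15)/3 = 23*(⅓) = 23/3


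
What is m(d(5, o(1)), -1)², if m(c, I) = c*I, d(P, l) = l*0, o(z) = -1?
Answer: 0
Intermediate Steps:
d(P, l) = 0
m(c, I) = I*c
m(d(5, o(1)), -1)² = (-1*0)² = 0² = 0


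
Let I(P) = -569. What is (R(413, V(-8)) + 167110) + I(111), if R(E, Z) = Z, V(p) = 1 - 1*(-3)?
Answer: 166545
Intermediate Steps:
V(p) = 4 (V(p) = 1 + 3 = 4)
(R(413, V(-8)) + 167110) + I(111) = (4 + 167110) - 569 = 167114 - 569 = 166545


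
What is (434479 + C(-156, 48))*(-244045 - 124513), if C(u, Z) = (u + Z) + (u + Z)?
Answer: -160051102754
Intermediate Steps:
C(u, Z) = 2*Z + 2*u (C(u, Z) = (Z + u) + (Z + u) = 2*Z + 2*u)
(434479 + C(-156, 48))*(-244045 - 124513) = (434479 + (2*48 + 2*(-156)))*(-244045 - 124513) = (434479 + (96 - 312))*(-368558) = (434479 - 216)*(-368558) = 434263*(-368558) = -160051102754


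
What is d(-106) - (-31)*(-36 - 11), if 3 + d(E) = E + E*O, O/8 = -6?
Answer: 3522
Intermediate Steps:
O = -48 (O = 8*(-6) = -48)
d(E) = -3 - 47*E (d(E) = -3 + (E + E*(-48)) = -3 + (E - 48*E) = -3 - 47*E)
d(-106) - (-31)*(-36 - 11) = (-3 - 47*(-106)) - (-31)*(-36 - 11) = (-3 + 4982) - (-31)*(-47) = 4979 - 1*1457 = 4979 - 1457 = 3522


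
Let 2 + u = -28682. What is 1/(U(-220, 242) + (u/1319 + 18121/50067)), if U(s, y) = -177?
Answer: -66038373/13101012250 ≈ -0.0050407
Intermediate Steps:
u = -28684 (u = -2 - 28682 = -28684)
1/(U(-220, 242) + (u/1319 + 18121/50067)) = 1/(-177 + (-28684/1319 + 18121/50067)) = 1/(-177 - 1412220229/66038373) = 1/(-13101012250/66038373) = -66038373/13101012250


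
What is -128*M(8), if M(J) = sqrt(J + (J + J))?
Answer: -256*sqrt(6) ≈ -627.07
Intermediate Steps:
M(J) = sqrt(3)*sqrt(J) (M(J) = sqrt(J + 2*J) = sqrt(3*J) = sqrt(3)*sqrt(J))
-128*M(8) = -128*sqrt(3)*sqrt(8) = -128*sqrt(3)*2*sqrt(2) = -256*sqrt(6)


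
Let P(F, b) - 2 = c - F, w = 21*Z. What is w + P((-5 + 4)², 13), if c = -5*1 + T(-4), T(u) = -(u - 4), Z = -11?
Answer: -227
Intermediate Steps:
w = -231 (w = 21*(-11) = -231)
T(u) = 4 - u (T(u) = -(-4 + u) = 4 - u)
c = 3 (c = -5*1 + (4 - 1*(-4)) = -5 + (4 + 4) = -5 + 8 = 3)
P(F, b) = 5 - F (P(F, b) = 2 + (3 - F) = 5 - F)
w + P((-5 + 4)², 13) = -231 + (5 - (-5 + 4)²) = -231 + (5 - 1*(-1)²) = -231 + (5 - 1*1) = -231 + (5 - 1) = -231 + 4 = -227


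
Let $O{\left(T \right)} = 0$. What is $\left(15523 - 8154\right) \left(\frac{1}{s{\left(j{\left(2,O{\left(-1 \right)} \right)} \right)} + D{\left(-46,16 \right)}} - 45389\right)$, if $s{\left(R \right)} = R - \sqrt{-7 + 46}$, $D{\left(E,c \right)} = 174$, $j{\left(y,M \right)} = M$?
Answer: $- \frac{3371138234337}{10079} + \frac{7369 \sqrt{39}}{30237} \approx -3.3447 \cdot 10^{8}$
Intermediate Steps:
$s{\left(R \right)} = R - \sqrt{39}$
$\left(15523 - 8154\right) \left(\frac{1}{s{\left(j{\left(2,O{\left(-1 \right)} \right)} \right)} + D{\left(-46,16 \right)}} - 45389\right) = \left(15523 - 8154\right) \left(\frac{1}{\left(0 - \sqrt{39}\right) + 174} - 45389\right) = 7369 \left(\frac{1}{- \sqrt{39} + 174} - 45389\right) = 7369 \left(\frac{1}{174 - \sqrt{39}} - 45389\right) = 7369 \left(-45389 + \frac{1}{174 - \sqrt{39}}\right) = -334471541 + \frac{7369}{174 - \sqrt{39}}$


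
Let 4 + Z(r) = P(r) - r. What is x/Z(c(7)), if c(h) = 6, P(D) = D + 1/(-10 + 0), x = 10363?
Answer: -103630/41 ≈ -2527.6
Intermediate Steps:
P(D) = -⅒ + D (P(D) = D + 1/(-10) = D - ⅒ = -⅒ + D)
Z(r) = -41/10 (Z(r) = -4 + ((-⅒ + r) - r) = -4 - ⅒ = -41/10)
x/Z(c(7)) = 10363/(-41/10) = 10363*(-10/41) = -103630/41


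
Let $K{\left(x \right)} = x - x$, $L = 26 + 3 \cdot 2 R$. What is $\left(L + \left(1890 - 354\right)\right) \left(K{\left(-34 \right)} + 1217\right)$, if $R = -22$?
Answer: $1740310$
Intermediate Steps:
$L = -106$ ($L = 26 + 3 \cdot 2 \left(-22\right) = 26 + 6 \left(-22\right) = 26 - 132 = -106$)
$K{\left(x \right)} = 0$
$\left(L + \left(1890 - 354\right)\right) \left(K{\left(-34 \right)} + 1217\right) = \left(-106 + \left(1890 - 354\right)\right) \left(0 + 1217\right) = \left(-106 + \left(1890 - 354\right)\right) 1217 = \left(-106 + 1536\right) 1217 = 1430 \cdot 1217 = 1740310$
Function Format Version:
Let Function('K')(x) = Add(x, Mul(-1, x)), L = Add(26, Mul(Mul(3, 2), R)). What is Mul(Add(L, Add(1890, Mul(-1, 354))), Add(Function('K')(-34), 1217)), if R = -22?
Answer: 1740310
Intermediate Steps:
L = -106 (L = Add(26, Mul(Mul(3, 2), -22)) = Add(26, Mul(6, -22)) = Add(26, -132) = -106)
Function('K')(x) = 0
Mul(Add(L, Add(1890, Mul(-1, 354))), Add(Function('K')(-34), 1217)) = Mul(Add(-106, Add(1890, Mul(-1, 354))), Add(0, 1217)) = Mul(Add(-106, Add(1890, -354)), 1217) = Mul(Add(-106, 1536), 1217) = Mul(1430, 1217) = 1740310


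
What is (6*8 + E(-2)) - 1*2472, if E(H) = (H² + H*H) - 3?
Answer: -2419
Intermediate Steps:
E(H) = -3 + 2*H² (E(H) = (H² + H²) - 3 = 2*H² - 3 = -3 + 2*H²)
(6*8 + E(-2)) - 1*2472 = (6*8 + (-3 + 2*(-2)²)) - 1*2472 = (48 + (-3 + 2*4)) - 2472 = (48 + (-3 + 8)) - 2472 = (48 + 5) - 2472 = 53 - 2472 = -2419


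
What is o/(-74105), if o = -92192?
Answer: 92192/74105 ≈ 1.2441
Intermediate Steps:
o/(-74105) = -92192/(-74105) = -92192*(-1/74105) = 92192/74105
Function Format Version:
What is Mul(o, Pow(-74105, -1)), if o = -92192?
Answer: Rational(92192, 74105) ≈ 1.2441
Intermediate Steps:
Mul(o, Pow(-74105, -1)) = Mul(-92192, Pow(-74105, -1)) = Mul(-92192, Rational(-1, 74105)) = Rational(92192, 74105)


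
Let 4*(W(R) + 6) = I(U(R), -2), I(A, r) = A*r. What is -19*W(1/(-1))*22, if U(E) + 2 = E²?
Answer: 2299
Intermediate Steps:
U(E) = -2 + E²
W(R) = -5 - R²/2 (W(R) = -6 + ((-2 + R²)*(-2))/4 = -6 + (4 - 2*R²)/4 = -6 + (1 - R²/2) = -5 - R²/2)
-19*W(1/(-1))*22 = -19*(-5 - (1/(-1))²/2)*22 = -19*(-5 - ½*(-1)²)*22 = -19*(-5 - ½*1)*22 = -19*(-5 - ½)*22 = -19*(-11/2)*22 = (209/2)*22 = 2299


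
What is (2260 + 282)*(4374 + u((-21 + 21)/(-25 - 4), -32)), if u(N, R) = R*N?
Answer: 11118708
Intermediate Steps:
u(N, R) = N*R
(2260 + 282)*(4374 + u((-21 + 21)/(-25 - 4), -32)) = (2260 + 282)*(4374 + ((-21 + 21)/(-25 - 4))*(-32)) = 2542*(4374 + (0/(-29))*(-32)) = 2542*(4374 + (0*(-1/29))*(-32)) = 2542*(4374 + 0*(-32)) = 2542*(4374 + 0) = 2542*4374 = 11118708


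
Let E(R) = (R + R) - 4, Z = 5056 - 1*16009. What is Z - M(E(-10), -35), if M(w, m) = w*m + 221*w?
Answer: -6489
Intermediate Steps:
Z = -10953 (Z = 5056 - 16009 = -10953)
E(R) = -4 + 2*R (E(R) = 2*R - 4 = -4 + 2*R)
M(w, m) = 221*w + m*w (M(w, m) = m*w + 221*w = 221*w + m*w)
Z - M(E(-10), -35) = -10953 - (-4 + 2*(-10))*(221 - 35) = -10953 - (-4 - 20)*186 = -10953 - (-24)*186 = -10953 - 1*(-4464) = -10953 + 4464 = -6489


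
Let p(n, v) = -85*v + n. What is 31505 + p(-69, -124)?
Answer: 41976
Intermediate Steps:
p(n, v) = n - 85*v
31505 + p(-69, -124) = 31505 + (-69 - 85*(-124)) = 31505 + (-69 + 10540) = 31505 + 10471 = 41976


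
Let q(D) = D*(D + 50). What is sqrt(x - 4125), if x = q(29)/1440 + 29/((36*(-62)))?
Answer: I*sqrt(57061563290)/3720 ≈ 64.214*I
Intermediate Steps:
q(D) = D*(50 + D)
x = 70441/44640 (x = (29*(50 + 29))/1440 + 29/((36*(-62))) = (29*79)*(1/1440) + 29/(-2232) = 2291*(1/1440) + 29*(-1/2232) = 2291/1440 - 29/2232 = 70441/44640 ≈ 1.5780)
sqrt(x - 4125) = sqrt(70441/44640 - 4125) = sqrt(-184069559/44640) = I*sqrt(57061563290)/3720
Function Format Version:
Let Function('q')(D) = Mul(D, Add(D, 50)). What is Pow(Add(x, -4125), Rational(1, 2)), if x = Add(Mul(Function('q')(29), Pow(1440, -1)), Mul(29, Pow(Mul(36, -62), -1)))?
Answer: Mul(Rational(1, 3720), I, Pow(57061563290, Rational(1, 2))) ≈ Mul(64.214, I)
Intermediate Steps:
Function('q')(D) = Mul(D, Add(50, D))
x = Rational(70441, 44640) (x = Add(Mul(Mul(29, Add(50, 29)), Pow(1440, -1)), Mul(29, Pow(Mul(36, -62), -1))) = Add(Mul(Mul(29, 79), Rational(1, 1440)), Mul(29, Pow(-2232, -1))) = Add(Mul(2291, Rational(1, 1440)), Mul(29, Rational(-1, 2232))) = Add(Rational(2291, 1440), Rational(-29, 2232)) = Rational(70441, 44640) ≈ 1.5780)
Pow(Add(x, -4125), Rational(1, 2)) = Pow(Add(Rational(70441, 44640), -4125), Rational(1, 2)) = Pow(Rational(-184069559, 44640), Rational(1, 2)) = Mul(Rational(1, 3720), I, Pow(57061563290, Rational(1, 2)))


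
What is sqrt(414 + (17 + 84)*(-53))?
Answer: I*sqrt(4939) ≈ 70.278*I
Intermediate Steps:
sqrt(414 + (17 + 84)*(-53)) = sqrt(414 + 101*(-53)) = sqrt(414 - 5353) = sqrt(-4939) = I*sqrt(4939)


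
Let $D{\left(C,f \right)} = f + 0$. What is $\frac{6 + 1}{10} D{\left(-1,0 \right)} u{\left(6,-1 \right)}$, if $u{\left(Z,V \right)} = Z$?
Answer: $0$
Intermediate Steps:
$D{\left(C,f \right)} = f$
$\frac{6 + 1}{10} D{\left(-1,0 \right)} u{\left(6,-1 \right)} = \frac{6 + 1}{10} \cdot 0 \cdot 6 = 7 \cdot \frac{1}{10} \cdot 0 \cdot 6 = \frac{7}{10} \cdot 0 \cdot 6 = 0 \cdot 6 = 0$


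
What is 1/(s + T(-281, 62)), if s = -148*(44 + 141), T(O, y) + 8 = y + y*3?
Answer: -1/27140 ≈ -3.6846e-5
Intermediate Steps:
T(O, y) = -8 + 4*y (T(O, y) = -8 + (y + y*3) = -8 + (y + 3*y) = -8 + 4*y)
s = -27380 (s = -148*185 = -27380)
1/(s + T(-281, 62)) = 1/(-27380 + (-8 + 4*62)) = 1/(-27380 + (-8 + 248)) = 1/(-27380 + 240) = 1/(-27140) = -1/27140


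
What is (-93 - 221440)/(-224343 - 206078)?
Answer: 221533/430421 ≈ 0.51469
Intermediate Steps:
(-93 - 221440)/(-224343 - 206078) = -221533/(-430421) = -221533*(-1/430421) = 221533/430421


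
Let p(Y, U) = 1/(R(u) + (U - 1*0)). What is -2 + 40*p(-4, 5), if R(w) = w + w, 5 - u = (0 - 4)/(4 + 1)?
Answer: 34/83 ≈ 0.40964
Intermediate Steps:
u = 29/5 (u = 5 - (0 - 4)/(4 + 1) = 5 - (-4)/5 = 5 - 1*(-⅘) = 5 + ⅘ = 29/5 ≈ 5.8000)
R(w) = 2*w
p(Y, U) = 1/(58/5 + U) (p(Y, U) = 1/(2*(29/5) + (U - 1*0)) = 1/(58/5 + (U + 0)) = 1/(58/5 + U))
-2 + 40*p(-4, 5) = -2 + 40*(5/(58 + 5*5)) = -2 + 40*(5/(58 + 25)) = -2 + 40*(5/83) = -2 + 200/83 = 34/83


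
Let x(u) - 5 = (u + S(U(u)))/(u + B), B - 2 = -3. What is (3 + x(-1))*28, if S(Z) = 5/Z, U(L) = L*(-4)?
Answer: 441/2 ≈ 220.50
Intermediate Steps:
U(L) = -4*L
B = -1 (B = 2 - 3 = -1)
x(u) = 5 + (u - 5/(4*u))/(-1 + u) (x(u) = 5 + (u + 5/((-4*u)))/(u - 1) = 5 + (u + 5*(-1/(4*u)))/(-1 + u) = 5 + (u - 5/(4*u))/(-1 + u))
(3 + x(-1))*28 = (3 + (-5/4 - (-5 + 6*(-1)))/((-1)*(-1 - 1)))*28 = (3 - 1*(-5/4 - (-5 - 6))/(-2))*28 = (3 - 1*(-½)*(-5/4 - 1*(-11)))*28 = (3 - 1*(-½)*(-5/4 + 11))*28 = (3 - 1*(-½)*39/4)*28 = (3 + 39/8)*28 = (63/8)*28 = 441/2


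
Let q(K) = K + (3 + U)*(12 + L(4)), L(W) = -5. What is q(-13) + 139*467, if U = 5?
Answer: 64956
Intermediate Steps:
q(K) = 56 + K (q(K) = K + (3 + 5)*(12 - 5) = K + 8*7 = K + 56 = 56 + K)
q(-13) + 139*467 = (56 - 13) + 139*467 = 43 + 64913 = 64956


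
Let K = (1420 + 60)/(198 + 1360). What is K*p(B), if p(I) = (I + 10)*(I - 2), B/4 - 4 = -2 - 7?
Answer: 162800/779 ≈ 208.99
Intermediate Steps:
B = -20 (B = 16 + 4*(-2 - 7) = 16 + 4*(-9) = 16 - 36 = -20)
K = 740/779 (K = 1480/1558 = 1480*(1/1558) = 740/779 ≈ 0.94994)
p(I) = (-2 + I)*(10 + I) (p(I) = (10 + I)*(-2 + I) = (-2 + I)*(10 + I))
K*p(B) = 740*(-20 + (-20)² + 8*(-20))/779 = 740*(-20 + 400 - 160)/779 = (740/779)*220 = 162800/779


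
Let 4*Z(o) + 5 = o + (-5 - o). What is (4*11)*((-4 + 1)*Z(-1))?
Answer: 330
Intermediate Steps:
Z(o) = -5/2 (Z(o) = -5/4 + (o + (-5 - o))/4 = -5/4 + (1/4)*(-5) = -5/4 - 5/4 = -5/2)
(4*11)*((-4 + 1)*Z(-1)) = (4*11)*((-4 + 1)*(-5/2)) = 44*(-3*(-5/2)) = 44*(15/2) = 330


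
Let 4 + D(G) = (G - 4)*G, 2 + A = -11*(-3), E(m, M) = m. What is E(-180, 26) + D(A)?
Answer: 653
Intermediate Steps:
A = 31 (A = -2 - 11*(-3) = -2 + 33 = 31)
D(G) = -4 + G*(-4 + G) (D(G) = -4 + (G - 4)*G = -4 + (-4 + G)*G = -4 + G*(-4 + G))
E(-180, 26) + D(A) = -180 + (-4 + 31**2 - 4*31) = -180 + (-4 + 961 - 124) = -180 + 833 = 653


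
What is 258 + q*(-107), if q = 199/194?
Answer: 28759/194 ≈ 148.24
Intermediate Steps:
q = 199/194 (q = 199*(1/194) = 199/194 ≈ 1.0258)
258 + q*(-107) = 258 + (199/194)*(-107) = 258 - 21293/194 = 28759/194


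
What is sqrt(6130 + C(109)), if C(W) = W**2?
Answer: sqrt(18011) ≈ 134.21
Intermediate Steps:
sqrt(6130 + C(109)) = sqrt(6130 + 109**2) = sqrt(6130 + 11881) = sqrt(18011)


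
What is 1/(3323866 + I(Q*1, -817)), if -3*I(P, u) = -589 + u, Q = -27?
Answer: 3/9973004 ≈ 3.0081e-7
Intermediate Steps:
I(P, u) = 589/3 - u/3 (I(P, u) = -(-589 + u)/3 = 589/3 - u/3)
1/(3323866 + I(Q*1, -817)) = 1/(3323866 + (589/3 - ⅓*(-817))) = 1/(3323866 + (589/3 + 817/3)) = 1/(3323866 + 1406/3) = 1/(9973004/3) = 3/9973004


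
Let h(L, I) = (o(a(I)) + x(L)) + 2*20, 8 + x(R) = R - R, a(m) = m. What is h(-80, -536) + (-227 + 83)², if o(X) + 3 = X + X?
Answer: 19693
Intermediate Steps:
x(R) = -8 (x(R) = -8 + (R - R) = -8 + 0 = -8)
o(X) = -3 + 2*X (o(X) = -3 + (X + X) = -3 + 2*X)
h(L, I) = 29 + 2*I (h(L, I) = ((-3 + 2*I) - 8) + 2*20 = (-11 + 2*I) + 40 = 29 + 2*I)
h(-80, -536) + (-227 + 83)² = (29 + 2*(-536)) + (-227 + 83)² = (29 - 1072) + (-144)² = -1043 + 20736 = 19693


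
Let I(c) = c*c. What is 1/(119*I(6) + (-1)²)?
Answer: 1/4285 ≈ 0.00023337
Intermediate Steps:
I(c) = c²
1/(119*I(6) + (-1)²) = 1/(119*6² + (-1)²) = 1/(119*36 + 1) = 1/(4284 + 1) = 1/4285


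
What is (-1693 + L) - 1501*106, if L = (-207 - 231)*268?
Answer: -278183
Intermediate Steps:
L = -117384 (L = -438*268 = -117384)
(-1693 + L) - 1501*106 = (-1693 - 117384) - 1501*106 = -119077 - 159106 = -278183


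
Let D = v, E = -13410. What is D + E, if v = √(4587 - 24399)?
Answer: -13410 + 2*I*√4953 ≈ -13410.0 + 140.76*I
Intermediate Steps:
v = 2*I*√4953 (v = √(-19812) = 2*I*√4953 ≈ 140.76*I)
D = 2*I*√4953 ≈ 140.76*I
D + E = 2*I*√4953 - 13410 = -13410 + 2*I*√4953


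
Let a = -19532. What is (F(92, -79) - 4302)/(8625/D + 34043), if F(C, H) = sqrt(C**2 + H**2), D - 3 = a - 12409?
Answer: -5088788/40268767 + 10646*sqrt(14705)/362418903 ≈ -0.12281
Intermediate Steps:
D = -31938 (D = 3 + (-19532 - 12409) = 3 - 31941 = -31938)
(F(92, -79) - 4302)/(8625/D + 34043) = (sqrt(92**2 + (-79)**2) - 4302)/(8625/(-31938) + 34043) = (sqrt(8464 + 6241) - 4302)/(8625*(-1/31938) + 34043) = (sqrt(14705) - 4302)/(-2875/10646 + 34043) = (-4302 + sqrt(14705))/(362418903/10646) = (-4302 + sqrt(14705))*(10646/362418903) = -5088788/40268767 + 10646*sqrt(14705)/362418903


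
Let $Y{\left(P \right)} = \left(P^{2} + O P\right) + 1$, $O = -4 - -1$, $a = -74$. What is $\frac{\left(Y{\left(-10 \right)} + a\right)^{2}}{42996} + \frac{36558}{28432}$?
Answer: $\frac{69342639}{50935928} \approx 1.3614$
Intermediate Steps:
$O = -3$ ($O = -4 + 1 = -3$)
$Y{\left(P \right)} = 1 + P^{2} - 3 P$ ($Y{\left(P \right)} = \left(P^{2} - 3 P\right) + 1 = 1 + P^{2} - 3 P$)
$\frac{\left(Y{\left(-10 \right)} + a\right)^{2}}{42996} + \frac{36558}{28432} = \frac{\left(\left(1 + \left(-10\right)^{2} - -30\right) - 74\right)^{2}}{42996} + \frac{36558}{28432} = \left(\left(1 + 100 + 30\right) - 74\right)^{2} \cdot \frac{1}{42996} + 36558 \cdot \frac{1}{28432} = \left(131 - 74\right)^{2} \cdot \frac{1}{42996} + \frac{18279}{14216} = 57^{2} \cdot \frac{1}{42996} + \frac{18279}{14216} = 3249 \cdot \frac{1}{42996} + \frac{18279}{14216} = \frac{1083}{14332} + \frac{18279}{14216} = \frac{69342639}{50935928}$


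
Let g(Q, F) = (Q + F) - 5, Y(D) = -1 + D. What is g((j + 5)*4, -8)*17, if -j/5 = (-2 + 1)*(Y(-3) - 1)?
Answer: -1581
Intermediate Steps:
j = -25 (j = -5*(-2 + 1)*((-1 - 3) - 1) = -(-5)*(-4 - 1) = -(-5)*(-5) = -5*5 = -25)
g(Q, F) = -5 + F + Q (g(Q, F) = (F + Q) - 5 = -5 + F + Q)
g((j + 5)*4, -8)*17 = (-5 - 8 + (-25 + 5)*4)*17 = (-5 - 8 - 20*4)*17 = (-5 - 8 - 80)*17 = -93*17 = -1581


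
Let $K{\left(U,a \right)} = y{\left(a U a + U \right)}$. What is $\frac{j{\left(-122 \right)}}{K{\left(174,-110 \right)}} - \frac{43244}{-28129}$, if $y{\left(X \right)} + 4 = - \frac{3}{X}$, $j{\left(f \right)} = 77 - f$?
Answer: $- \frac{3807365540066}{78970282857} \approx -48.213$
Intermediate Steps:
$y{\left(X \right)} = -4 - \frac{3}{X}$
$K{\left(U,a \right)} = -4 - \frac{3}{U + U a^{2}}$ ($K{\left(U,a \right)} = -4 - \frac{3}{a U a + U} = -4 - \frac{3}{U a a + U} = -4 - \frac{3}{U a^{2} + U} = -4 - \frac{3}{U + U a^{2}}$)
$\frac{j{\left(-122 \right)}}{K{\left(174,-110 \right)}} - \frac{43244}{-28129} = \frac{77 - -122}{\frac{1}{174} \frac{1}{1 + \left(-110\right)^{2}} \left(-3 - 696 \left(1 + \left(-110\right)^{2}\right)\right)} - \frac{43244}{-28129} = \frac{77 + 122}{\frac{1}{174} \frac{1}{1 + 12100} \left(-3 - 696 \left(1 + 12100\right)\right)} - - \frac{43244}{28129} = \frac{199}{\frac{1}{174} \cdot \frac{1}{12101} \left(-3 - 696 \cdot 12101\right)} + \frac{43244}{28129} = \frac{199}{\frac{1}{174} \cdot \frac{1}{12101} \left(-3 - 8422296\right)} + \frac{43244}{28129} = \frac{199}{\frac{1}{174} \cdot \frac{1}{12101} \left(-8422299\right)} + \frac{43244}{28129} = \frac{199}{- \frac{2807433}{701858}} + \frac{43244}{28129} = 199 \left(- \frac{701858}{2807433}\right) + \frac{43244}{28129} = - \frac{139669742}{2807433} + \frac{43244}{28129} = - \frac{3807365540066}{78970282857}$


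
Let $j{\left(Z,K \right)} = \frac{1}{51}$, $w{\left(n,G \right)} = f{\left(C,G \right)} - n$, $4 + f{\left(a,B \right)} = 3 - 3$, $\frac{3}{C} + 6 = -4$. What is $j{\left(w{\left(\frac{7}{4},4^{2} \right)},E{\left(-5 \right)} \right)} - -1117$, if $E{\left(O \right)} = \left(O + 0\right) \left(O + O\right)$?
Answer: $\frac{56968}{51} \approx 1117.0$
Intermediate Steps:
$C = - \frac{3}{10}$ ($C = \frac{3}{-6 - 4} = \frac{3}{-10} = 3 \left(- \frac{1}{10}\right) = - \frac{3}{10} \approx -0.3$)
$f{\left(a,B \right)} = -4$ ($f{\left(a,B \right)} = -4 + \left(3 - 3\right) = -4 + 0 = -4$)
$w{\left(n,G \right)} = -4 - n$
$E{\left(O \right)} = 2 O^{2}$ ($E{\left(O \right)} = O 2 O = 2 O^{2}$)
$j{\left(Z,K \right)} = \frac{1}{51}$
$j{\left(w{\left(\frac{7}{4},4^{2} \right)},E{\left(-5 \right)} \right)} - -1117 = \frac{1}{51} - -1117 = \frac{1}{51} + 1117 = \frac{56968}{51}$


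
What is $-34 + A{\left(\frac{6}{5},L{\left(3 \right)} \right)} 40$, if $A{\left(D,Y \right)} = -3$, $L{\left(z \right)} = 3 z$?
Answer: $-154$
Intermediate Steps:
$-34 + A{\left(\frac{6}{5},L{\left(3 \right)} \right)} 40 = -34 - 120 = -154$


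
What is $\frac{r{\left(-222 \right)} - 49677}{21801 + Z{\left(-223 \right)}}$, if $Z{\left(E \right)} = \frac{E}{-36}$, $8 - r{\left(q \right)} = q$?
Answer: $- \frac{1780092}{785059} \approx -2.2675$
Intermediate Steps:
$r{\left(q \right)} = 8 - q$
$Z{\left(E \right)} = - \frac{E}{36}$ ($Z{\left(E \right)} = E \left(- \frac{1}{36}\right) = - \frac{E}{36}$)
$\frac{r{\left(-222 \right)} - 49677}{21801 + Z{\left(-223 \right)}} = \frac{\left(8 - -222\right) - 49677}{21801 - - \frac{223}{36}} = \frac{\left(8 + 222\right) - 49677}{21801 + \frac{223}{36}} = \frac{230 - 49677}{\frac{785059}{36}} = \left(-49447\right) \frac{36}{785059} = - \frac{1780092}{785059}$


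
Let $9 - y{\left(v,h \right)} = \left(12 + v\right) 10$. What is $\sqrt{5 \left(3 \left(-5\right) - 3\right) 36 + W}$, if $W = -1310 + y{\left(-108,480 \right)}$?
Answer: $i \sqrt{3581} \approx 59.841 i$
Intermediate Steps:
$y{\left(v,h \right)} = -111 - 10 v$ ($y{\left(v,h \right)} = 9 - \left(12 + v\right) 10 = 9 - \left(120 + 10 v\right) = -111 - 10 v$)
$W = -341$ ($W = -1310 - -969 = -1310 + \left(-111 + 1080\right) = -1310 + 969 = -341$)
$\sqrt{5 \left(3 \left(-5\right) - 3\right) 36 + W} = \sqrt{5 \left(3 \left(-5\right) - 3\right) 36 - 341} = \sqrt{5 \left(-15 - 3\right) 36 - 341} = \sqrt{5 \left(-18\right) 36 - 341} = \sqrt{\left(-90\right) 36 - 341} = \sqrt{-3240 - 341} = \sqrt{-3581} = i \sqrt{3581}$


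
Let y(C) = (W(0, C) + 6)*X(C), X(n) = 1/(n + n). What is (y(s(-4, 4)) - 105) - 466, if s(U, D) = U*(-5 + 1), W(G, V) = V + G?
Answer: -9125/16 ≈ -570.31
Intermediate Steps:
X(n) = 1/(2*n)
W(G, V) = G + V
s(U, D) = -4*U (s(U, D) = U*(-4) = -4*U)
y(C) = (6 + C)/(2*C) (y(C) = ((0 + C) + 6)*(1/(2*C)) = (C + 6)*(1/(2*C)) = (6 + C)*(1/(2*C)) = (6 + C)/(2*C))
(y(s(-4, 4)) - 105) - 466 = ((6 - 4*(-4))/(2*((-4*(-4)))) - 105) - 466 = ((1/2)*(6 + 16)/16 - 105) - 466 = ((1/2)*(1/16)*22 - 105) - 466 = (11/16 - 105) - 466 = -1669/16 - 466 = -9125/16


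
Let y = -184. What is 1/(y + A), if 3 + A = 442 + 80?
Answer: 1/335 ≈ 0.0029851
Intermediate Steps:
A = 519 (A = -3 + (442 + 80) = -3 + 522 = 519)
1/(y + A) = 1/(-184 + 519) = 1/335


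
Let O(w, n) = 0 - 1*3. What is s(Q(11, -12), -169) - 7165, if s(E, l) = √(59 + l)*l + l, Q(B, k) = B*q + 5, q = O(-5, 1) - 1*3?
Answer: -7334 - 169*I*√110 ≈ -7334.0 - 1772.5*I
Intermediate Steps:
O(w, n) = -3 (O(w, n) = 0 - 3 = -3)
q = -6 (q = -3 - 1*3 = -3 - 3 = -6)
Q(B, k) = 5 - 6*B (Q(B, k) = B*(-6) + 5 = -6*B + 5 = 5 - 6*B)
s(E, l) = l + l*√(59 + l) (s(E, l) = l*√(59 + l) + l = l + l*√(59 + l))
s(Q(11, -12), -169) - 7165 = -169*(1 + √(59 - 169)) - 7165 = -169*(1 + √(-110)) - 7165 = -169*(1 + I*√110) - 7165 = (-169 - 169*I*√110) - 7165 = -7334 - 169*I*√110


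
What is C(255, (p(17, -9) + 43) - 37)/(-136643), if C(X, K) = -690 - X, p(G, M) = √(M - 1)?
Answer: 945/136643 ≈ 0.0069158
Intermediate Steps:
p(G, M) = √(-1 + M)
C(255, (p(17, -9) + 43) - 37)/(-136643) = (-690 - 1*255)/(-136643) = (-690 - 255)*(-1/136643) = -945*(-1/136643) = 945/136643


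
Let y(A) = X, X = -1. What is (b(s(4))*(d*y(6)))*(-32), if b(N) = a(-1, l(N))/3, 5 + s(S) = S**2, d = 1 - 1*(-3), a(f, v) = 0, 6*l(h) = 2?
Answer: 0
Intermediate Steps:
l(h) = 1/3 (l(h) = (1/6)*2 = 1/3)
d = 4 (d = 1 + 3 = 4)
y(A) = -1
s(S) = -5 + S**2
b(N) = 0 (b(N) = 0/3 = 0*(1/3) = 0)
(b(s(4))*(d*y(6)))*(-32) = (0*(4*(-1)))*(-32) = (0*(-4))*(-32) = 0*(-32) = 0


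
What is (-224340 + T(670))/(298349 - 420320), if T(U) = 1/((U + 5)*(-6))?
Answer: 908577001/493982550 ≈ 1.8393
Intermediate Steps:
T(U) = 1/(-30 - 6*U) (T(U) = 1/((5 + U)*(-6)) = 1/(-30 - 6*U))
(-224340 + T(670))/(298349 - 420320) = (-224340 - 1/(30 + 6*670))/(298349 - 420320) = (-224340 - 1/(30 + 4020))/(-121971) = (-224340 - 1/4050)*(-1/121971) = -908577001/4050*(-1/121971) = 908577001/493982550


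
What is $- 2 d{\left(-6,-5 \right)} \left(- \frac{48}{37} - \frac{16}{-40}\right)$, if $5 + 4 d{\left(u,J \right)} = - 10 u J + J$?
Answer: $- \frac{5146}{37} \approx -139.08$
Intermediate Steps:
$d{\left(u,J \right)} = - \frac{5}{4} + \frac{J}{4} - \frac{5 J u}{2}$ ($d{\left(u,J \right)} = - \frac{5}{4} + \frac{- 10 u J + J}{4} = - \frac{5}{4} + \frac{- 10 J u + J}{4} = - \frac{5}{4} + \frac{J - 10 J u}{4} = - \frac{5}{4} - \left(- \frac{J}{4} + \frac{5 J u}{2}\right) = - \frac{5}{4} + \frac{J}{4} - \frac{5 J u}{2}$)
$- 2 d{\left(-6,-5 \right)} \left(- \frac{48}{37} - \frac{16}{-40}\right) = - 2 \left(- \frac{5}{4} + \frac{1}{4} \left(-5\right) - \left(- \frac{25}{2}\right) \left(-6\right)\right) \left(- \frac{48}{37} - \frac{16}{-40}\right) = - 2 \left(- \frac{5}{4} - \frac{5}{4} - 75\right) \left(\left(-48\right) \frac{1}{37} - - \frac{2}{5}\right) = \left(-2\right) \left(- \frac{155}{2}\right) \left(- \frac{48}{37} + \frac{2}{5}\right) = 155 \left(- \frac{166}{185}\right) = - \frac{5146}{37}$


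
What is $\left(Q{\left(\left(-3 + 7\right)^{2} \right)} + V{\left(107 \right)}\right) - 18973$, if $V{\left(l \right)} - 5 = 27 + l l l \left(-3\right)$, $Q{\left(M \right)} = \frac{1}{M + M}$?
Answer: $- \frac{118210239}{32} \approx -3.6941 \cdot 10^{6}$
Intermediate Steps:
$Q{\left(M \right)} = \frac{1}{2 M}$
$V{\left(l \right)} = 32 - 3 l^{3}$ ($V{\left(l \right)} = 5 + \left(27 + l l l \left(-3\right)\right) = 5 + \left(27 + l l^{2} \left(-3\right)\right) = 5 + \left(27 + l \left(- 3 l^{2}\right)\right) = 5 - \left(-27 + 3 l^{3}\right) = 32 - 3 l^{3}$)
$\left(Q{\left(\left(-3 + 7\right)^{2} \right)} + V{\left(107 \right)}\right) - 18973 = \left(\frac{1}{2 \left(-3 + 7\right)^{2}} + \left(32 - 3 \cdot 107^{3}\right)\right) - 18973 = \left(\frac{1}{2 \cdot 4^{2}} + \left(32 - 3675129\right)\right) - 18973 = \left(\frac{1}{2 \cdot 16} + \left(32 - 3675129\right)\right) - 18973 = \left(\frac{1}{2} \cdot \frac{1}{16} - 3675097\right) - 18973 = \left(\frac{1}{32} - 3675097\right) - 18973 = - \frac{117603103}{32} - 18973 = - \frac{118210239}{32}$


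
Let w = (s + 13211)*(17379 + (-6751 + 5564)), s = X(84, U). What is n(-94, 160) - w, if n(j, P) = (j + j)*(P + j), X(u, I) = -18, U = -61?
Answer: -213633464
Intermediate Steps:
s = -18
w = 213621056 (w = (-18 + 13211)*(17379 + (-6751 + 5564)) = 13193*(17379 - 1187) = 13193*16192 = 213621056)
n(j, P) = 2*j*(P + j) (n(j, P) = (2*j)*(P + j) = 2*j*(P + j))
n(-94, 160) - w = 2*(-94)*(160 - 94) - 1*213621056 = 2*(-94)*66 - 213621056 = -12408 - 213621056 = -213633464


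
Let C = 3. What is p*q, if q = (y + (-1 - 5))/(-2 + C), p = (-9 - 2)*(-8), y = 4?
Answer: -176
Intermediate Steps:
p = 88 (p = -11*(-8) = 88)
q = -2 (q = (4 + (-1 - 5))/(-2 + 3) = (4 - 6)/1 = -2*1 = -2)
p*q = 88*(-2) = -176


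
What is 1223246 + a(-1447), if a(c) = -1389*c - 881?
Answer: 3232248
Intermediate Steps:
a(c) = -881 - 1389*c
1223246 + a(-1447) = 1223246 + (-881 - 1389*(-1447)) = 1223246 + (-881 + 2009883) = 1223246 + 2009002 = 3232248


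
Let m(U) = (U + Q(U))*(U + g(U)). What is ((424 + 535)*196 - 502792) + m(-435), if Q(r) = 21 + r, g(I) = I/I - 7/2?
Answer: 113219/2 ≈ 56610.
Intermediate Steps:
g(I) = -5/2 (g(I) = 1 - 7*1/2 = 1 - 7/2 = -5/2)
m(U) = (21 + 2*U)*(-5/2 + U) (m(U) = (U + (21 + U))*(U - 5/2) = (21 + 2*U)*(-5/2 + U))
((424 + 535)*196 - 502792) + m(-435) = ((424 + 535)*196 - 502792) + (-105/2 + 2*(-435)**2 + 16*(-435)) = (959*196 - 502792) + (-105/2 + 2*189225 - 6960) = (187964 - 502792) + (-105/2 + 378450 - 6960) = -314828 + 742875/2 = 113219/2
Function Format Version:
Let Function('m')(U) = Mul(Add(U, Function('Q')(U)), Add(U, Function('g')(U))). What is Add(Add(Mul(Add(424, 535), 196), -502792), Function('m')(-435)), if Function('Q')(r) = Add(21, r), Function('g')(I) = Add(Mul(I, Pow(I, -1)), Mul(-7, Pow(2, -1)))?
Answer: Rational(113219, 2) ≈ 56610.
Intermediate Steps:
Function('g')(I) = Rational(-5, 2) (Function('g')(I) = Add(1, Mul(-7, Rational(1, 2))) = Add(1, Rational(-7, 2)) = Rational(-5, 2))
Function('m')(U) = Mul(Add(21, Mul(2, U)), Add(Rational(-5, 2), U)) (Function('m')(U) = Mul(Add(U, Add(21, U)), Add(U, Rational(-5, 2))) = Mul(Add(21, Mul(2, U)), Add(Rational(-5, 2), U)))
Add(Add(Mul(Add(424, 535), 196), -502792), Function('m')(-435)) = Add(Add(Mul(Add(424, 535), 196), -502792), Add(Rational(-105, 2), Mul(2, Pow(-435, 2)), Mul(16, -435))) = Add(Add(Mul(959, 196), -502792), Add(Rational(-105, 2), Mul(2, 189225), -6960)) = Add(Add(187964, -502792), Add(Rational(-105, 2), 378450, -6960)) = Add(-314828, Rational(742875, 2)) = Rational(113219, 2)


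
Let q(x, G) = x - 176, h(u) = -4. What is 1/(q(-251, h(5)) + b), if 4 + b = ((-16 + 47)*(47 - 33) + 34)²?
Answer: 1/218593 ≈ 4.5747e-6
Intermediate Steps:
q(x, G) = -176 + x
b = 219020 (b = -4 + ((-16 + 47)*(47 - 33) + 34)² = -4 + (31*14 + 34)² = -4 + (434 + 34)² = -4 + 468² = -4 + 219024 = 219020)
1/(q(-251, h(5)) + b) = 1/((-176 - 251) + 219020) = 1/(-427 + 219020) = 1/218593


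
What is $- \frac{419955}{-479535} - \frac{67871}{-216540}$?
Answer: $\frac{8232238379}{6922567260} \approx 1.1892$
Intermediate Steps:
$- \frac{419955}{-479535} - \frac{67871}{-216540} = \left(-419955\right) \left(- \frac{1}{479535}\right) - - \frac{67871}{216540} = \frac{27997}{31969} + \frac{67871}{216540} = \frac{8232238379}{6922567260}$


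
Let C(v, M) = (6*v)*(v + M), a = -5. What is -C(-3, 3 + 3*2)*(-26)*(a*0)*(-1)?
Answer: 0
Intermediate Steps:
C(v, M) = 6*v*(M + v) (C(v, M) = (6*v)*(M + v) = 6*v*(M + v))
-C(-3, 3 + 3*2)*(-26)*(a*0)*(-1) = -(6*(-3)*((3 + 3*2) - 3))*(-26)*-5*0*(-1) = -(6*(-3)*((3 + 6) - 3))*(-26)*0*(-1) = -(6*(-3)*(9 - 3))*(-26)*0 = -(6*(-3)*6)*(-26)*0 = -(-108*(-26))*0 = -2808*0 = -1*0 = 0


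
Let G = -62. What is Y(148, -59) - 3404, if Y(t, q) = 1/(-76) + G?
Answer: -263417/76 ≈ -3466.0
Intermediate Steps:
Y(t, q) = -4713/76 (Y(t, q) = 1/(-76) - 62 = -1/76 - 62 = -4713/76)
Y(148, -59) - 3404 = -4713/76 - 3404 = -263417/76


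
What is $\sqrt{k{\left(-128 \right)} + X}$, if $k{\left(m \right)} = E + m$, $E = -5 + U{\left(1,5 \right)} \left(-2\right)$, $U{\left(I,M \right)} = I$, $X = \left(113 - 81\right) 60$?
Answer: $\sqrt{1785} \approx 42.249$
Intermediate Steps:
$X = 1920$ ($X = 32 \cdot 60 = 1920$)
$E = -7$ ($E = -5 + 1 \left(-2\right) = -5 - 2 = -7$)
$k{\left(m \right)} = -7 + m$
$\sqrt{k{\left(-128 \right)} + X} = \sqrt{\left(-7 - 128\right) + 1920} = \sqrt{-135 + 1920} = \sqrt{1785}$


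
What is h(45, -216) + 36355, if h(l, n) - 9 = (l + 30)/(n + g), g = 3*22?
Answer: 72727/2 ≈ 36364.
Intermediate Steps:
g = 66
h(l, n) = 9 + (30 + l)/(66 + n) (h(l, n) = 9 + (l + 30)/(n + 66) = 9 + (30 + l)/(66 + n))
h(45, -216) + 36355 = (624 + 45 + 9*(-216))/(66 - 216) + 36355 = (624 + 45 - 1944)/(-150) + 36355 = -1/150*(-1275) + 36355 = 17/2 + 36355 = 72727/2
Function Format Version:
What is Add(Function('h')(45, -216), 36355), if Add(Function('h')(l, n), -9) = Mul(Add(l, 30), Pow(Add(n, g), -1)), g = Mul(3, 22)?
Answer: Rational(72727, 2) ≈ 36364.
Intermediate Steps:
g = 66
Function('h')(l, n) = Add(9, Mul(Pow(Add(66, n), -1), Add(30, l))) (Function('h')(l, n) = Add(9, Mul(Add(l, 30), Pow(Add(n, 66), -1))) = Add(9, Mul(Add(30, l), Pow(Add(66, n), -1))) = Add(9, Mul(Pow(Add(66, n), -1), Add(30, l))))
Add(Function('h')(45, -216), 36355) = Add(Mul(Pow(Add(66, -216), -1), Add(624, 45, Mul(9, -216))), 36355) = Add(Mul(Pow(-150, -1), Add(624, 45, -1944)), 36355) = Add(Mul(Rational(-1, 150), -1275), 36355) = Add(Rational(17, 2), 36355) = Rational(72727, 2)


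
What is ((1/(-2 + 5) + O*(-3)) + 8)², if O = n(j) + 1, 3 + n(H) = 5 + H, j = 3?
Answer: 841/9 ≈ 93.444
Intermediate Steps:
n(H) = 2 + H (n(H) = -3 + (5 + H) = 2 + H)
O = 6 (O = (2 + 3) + 1 = 5 + 1 = 6)
((1/(-2 + 5) + O*(-3)) + 8)² = ((1/(-2 + 5) + 6*(-3)) + 8)² = ((1/3 - 18) + 8)² = ((⅓ - 18) + 8)² = (-53/3 + 8)² = (-29/3)² = 841/9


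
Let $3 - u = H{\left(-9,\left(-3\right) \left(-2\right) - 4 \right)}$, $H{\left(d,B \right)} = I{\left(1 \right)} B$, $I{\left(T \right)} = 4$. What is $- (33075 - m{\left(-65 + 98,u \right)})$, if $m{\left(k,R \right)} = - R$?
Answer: $-33070$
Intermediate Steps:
$H{\left(d,B \right)} = 4 B$
$u = -5$ ($u = 3 - 4 \left(\left(-3\right) \left(-2\right) - 4\right) = 3 - 4 \left(6 - 4\right) = 3 - 4 \cdot 2 = 3 - 8 = -5$)
$- (33075 - m{\left(-65 + 98,u \right)}) = - (33075 - \left(-1\right) \left(-5\right)) = - (33075 - 5) = \left(-1\right) 33070 = -33070$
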